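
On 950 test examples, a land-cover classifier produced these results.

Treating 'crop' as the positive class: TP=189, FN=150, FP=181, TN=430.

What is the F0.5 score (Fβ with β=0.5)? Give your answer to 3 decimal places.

Fβ = (1+β²)·TP / ((1+β²)·TP + β²·FN + FP), with β²=1/4
= 1.25·189 / (1.25·189 + 0.25·150 + 181) = 0.520

0.520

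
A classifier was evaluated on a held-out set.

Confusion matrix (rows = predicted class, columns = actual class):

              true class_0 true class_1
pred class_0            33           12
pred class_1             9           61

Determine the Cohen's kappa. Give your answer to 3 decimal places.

0.612

Observed agreement pₒ = trace/N = 94/115 = 0.8174
Expected agreement pₑ = Σ (rowᵢ·colᵢ)/N² = (42·45 + 73·70)/115² = 0.5293
κ = (pₒ − pₑ)/(1 − pₑ) = (0.8174 − 0.5293)/(1 − 0.5293) = 0.612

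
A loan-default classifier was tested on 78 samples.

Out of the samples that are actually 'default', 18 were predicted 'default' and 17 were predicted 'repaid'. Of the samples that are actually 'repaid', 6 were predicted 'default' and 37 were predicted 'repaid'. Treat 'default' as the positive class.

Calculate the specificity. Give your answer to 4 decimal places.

Specificity = TN/(TN+FP) = 37/(37+6) = 0.8605

0.8605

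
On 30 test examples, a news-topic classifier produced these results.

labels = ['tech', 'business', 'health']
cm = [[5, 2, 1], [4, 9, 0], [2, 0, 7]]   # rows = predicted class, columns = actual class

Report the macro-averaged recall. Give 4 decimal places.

0.7159

Per-class recall (TP/(TP+FN)):
  tech: TP=5, FN=4+2=6 → 5/11 = 0.45455
  business: TP=9, FN=2+0=2 → 9/11 = 0.81818
  health: TP=7, FN=1+0=1 → 7/8 = 0.87500
Macro-recall = mean = (0.45455 + 0.81818 + 0.87500) / 3 = 0.7159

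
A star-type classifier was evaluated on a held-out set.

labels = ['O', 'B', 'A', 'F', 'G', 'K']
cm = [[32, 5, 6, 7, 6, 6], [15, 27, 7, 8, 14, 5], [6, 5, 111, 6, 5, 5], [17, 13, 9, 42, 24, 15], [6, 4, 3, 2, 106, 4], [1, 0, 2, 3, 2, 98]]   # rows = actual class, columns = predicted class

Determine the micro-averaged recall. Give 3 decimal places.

0.663

Micro-averaging pools counts across classes: ΣTP=416, ΣFP=211, ΣFN=211.
Micro-recall = TP/(TP+FN) on pooled counts = 0.663 (equals overall accuracy in single-label multiclass).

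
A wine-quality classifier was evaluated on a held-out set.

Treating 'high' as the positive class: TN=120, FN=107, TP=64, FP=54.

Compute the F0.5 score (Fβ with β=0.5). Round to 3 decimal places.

0.498

Fβ = (1+β²)·TP / ((1+β²)·TP + β²·FN + FP), with β²=1/4
= 1.25·64 / (1.25·64 + 0.25·107 + 54) = 0.498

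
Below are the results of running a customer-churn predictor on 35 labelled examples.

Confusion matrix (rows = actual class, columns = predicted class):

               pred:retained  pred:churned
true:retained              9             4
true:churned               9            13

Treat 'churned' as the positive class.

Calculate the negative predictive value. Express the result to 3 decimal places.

NPV = TN/(TN+FN) = 9/(9+9) = 0.500

0.500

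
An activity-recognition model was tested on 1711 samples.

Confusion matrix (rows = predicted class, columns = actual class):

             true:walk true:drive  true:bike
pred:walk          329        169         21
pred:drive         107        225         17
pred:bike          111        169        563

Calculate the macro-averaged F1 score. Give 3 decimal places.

Per-class F1 score (2·TP/(2·TP+FP+FN)):
  walk: TP=329, FP=169+21=190, FN=107+111=218 → 658/1066 = 0.6173
  drive: TP=225, FP=107+17=124, FN=169+169=338 → 450/912 = 0.4934
  bike: TP=563, FP=111+169=280, FN=21+17=38 → 1126/1444 = 0.7798
Macro-F1 score = mean = (0.6173 + 0.4934 + 0.7798) / 3 = 0.630

0.630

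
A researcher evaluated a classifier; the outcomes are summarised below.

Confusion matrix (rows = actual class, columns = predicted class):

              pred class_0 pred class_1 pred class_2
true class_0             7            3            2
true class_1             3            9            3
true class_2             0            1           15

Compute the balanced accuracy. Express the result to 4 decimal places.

Balanced accuracy = mean of per-class recall.
  class_0: recall = 7/12 = 0.58333
  class_1: recall = 9/15 = 0.60000
  class_2: recall = 15/16 = 0.93750
Mean = (0.58333 + 0.60000 + 0.93750) / 3 = 0.7069

0.7069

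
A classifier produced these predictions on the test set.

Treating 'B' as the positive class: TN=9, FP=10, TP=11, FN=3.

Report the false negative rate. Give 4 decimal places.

0.2143

FNR = FN/(FN+TP) = 3/(3+11) = 0.2143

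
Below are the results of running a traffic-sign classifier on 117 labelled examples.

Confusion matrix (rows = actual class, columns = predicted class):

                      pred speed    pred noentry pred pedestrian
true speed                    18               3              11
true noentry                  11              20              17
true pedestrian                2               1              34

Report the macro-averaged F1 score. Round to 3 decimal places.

Per-class F1 score (2·TP/(2·TP+FP+FN)):
  speed: TP=18, FP=11+2=13, FN=3+11=14 → 36/63 = 0.5714
  noentry: TP=20, FP=3+1=4, FN=11+17=28 → 40/72 = 0.5556
  pedestrian: TP=34, FP=11+17=28, FN=2+1=3 → 68/99 = 0.6869
Macro-F1 score = mean = (0.5714 + 0.5556 + 0.6869) / 3 = 0.605

0.605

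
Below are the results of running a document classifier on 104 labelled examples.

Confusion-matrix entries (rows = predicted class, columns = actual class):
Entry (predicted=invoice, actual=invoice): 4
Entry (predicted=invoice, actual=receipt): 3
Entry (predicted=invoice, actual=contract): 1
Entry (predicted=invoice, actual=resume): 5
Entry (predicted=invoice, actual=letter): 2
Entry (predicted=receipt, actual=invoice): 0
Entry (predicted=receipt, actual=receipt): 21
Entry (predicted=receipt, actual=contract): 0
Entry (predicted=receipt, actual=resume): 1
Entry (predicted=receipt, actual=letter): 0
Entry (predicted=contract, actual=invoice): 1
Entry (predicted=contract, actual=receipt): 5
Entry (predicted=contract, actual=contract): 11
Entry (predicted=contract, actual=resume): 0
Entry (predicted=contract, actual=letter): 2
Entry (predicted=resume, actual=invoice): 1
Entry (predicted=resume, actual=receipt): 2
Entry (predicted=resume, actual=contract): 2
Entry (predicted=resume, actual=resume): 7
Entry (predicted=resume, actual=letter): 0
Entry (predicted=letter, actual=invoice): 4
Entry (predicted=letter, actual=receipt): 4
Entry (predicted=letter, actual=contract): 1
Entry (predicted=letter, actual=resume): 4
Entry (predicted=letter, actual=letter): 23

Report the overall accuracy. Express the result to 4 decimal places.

0.6346

Accuracy = trace / total = (4+21+11+7+23=66) / 104 = 66/104 = 0.6346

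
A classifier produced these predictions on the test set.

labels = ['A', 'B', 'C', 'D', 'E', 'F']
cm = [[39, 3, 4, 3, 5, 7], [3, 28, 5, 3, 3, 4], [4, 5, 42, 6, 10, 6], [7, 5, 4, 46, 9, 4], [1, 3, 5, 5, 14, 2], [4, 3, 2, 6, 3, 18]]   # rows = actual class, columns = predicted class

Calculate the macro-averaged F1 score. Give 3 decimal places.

0.561

Per-class F1 score (2·TP/(2·TP+FP+FN)):
  A: TP=39, FP=3+4+7+1+4=19, FN=3+4+3+5+7=22 → 78/119 = 0.6555
  B: TP=28, FP=3+5+5+3+3=19, FN=3+5+3+3+4=18 → 56/93 = 0.6022
  C: TP=42, FP=4+5+4+5+2=20, FN=4+5+6+10+6=31 → 84/135 = 0.6222
  D: TP=46, FP=3+3+6+5+6=23, FN=7+5+4+9+4=29 → 92/144 = 0.6389
  E: TP=14, FP=5+3+10+9+3=30, FN=1+3+5+5+2=16 → 28/74 = 0.3784
  F: TP=18, FP=7+4+6+4+2=23, FN=4+3+2+6+3=18 → 36/77 = 0.4675
Macro-F1 score = mean = (0.6555 + 0.6022 + 0.6222 + 0.6389 + 0.3784 + 0.4675) / 6 = 0.561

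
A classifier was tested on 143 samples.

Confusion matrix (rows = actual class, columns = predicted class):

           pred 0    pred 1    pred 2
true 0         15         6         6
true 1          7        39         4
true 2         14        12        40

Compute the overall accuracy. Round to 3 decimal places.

0.657

Accuracy = trace / total = (15+39+40=94) / 143 = 94/143 = 0.657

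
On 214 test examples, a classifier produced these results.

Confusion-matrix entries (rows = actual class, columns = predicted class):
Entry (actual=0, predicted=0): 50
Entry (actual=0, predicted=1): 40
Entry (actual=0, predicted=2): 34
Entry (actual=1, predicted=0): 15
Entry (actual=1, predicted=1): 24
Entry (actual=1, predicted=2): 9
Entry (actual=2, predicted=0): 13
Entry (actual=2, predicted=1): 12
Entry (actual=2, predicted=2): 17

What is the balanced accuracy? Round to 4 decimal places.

Balanced accuracy = mean of per-class recall.
  0: recall = 50/124 = 0.40323
  1: recall = 24/48 = 0.50000
  2: recall = 17/42 = 0.40476
Mean = (0.40323 + 0.50000 + 0.40476) / 3 = 0.4360

0.4360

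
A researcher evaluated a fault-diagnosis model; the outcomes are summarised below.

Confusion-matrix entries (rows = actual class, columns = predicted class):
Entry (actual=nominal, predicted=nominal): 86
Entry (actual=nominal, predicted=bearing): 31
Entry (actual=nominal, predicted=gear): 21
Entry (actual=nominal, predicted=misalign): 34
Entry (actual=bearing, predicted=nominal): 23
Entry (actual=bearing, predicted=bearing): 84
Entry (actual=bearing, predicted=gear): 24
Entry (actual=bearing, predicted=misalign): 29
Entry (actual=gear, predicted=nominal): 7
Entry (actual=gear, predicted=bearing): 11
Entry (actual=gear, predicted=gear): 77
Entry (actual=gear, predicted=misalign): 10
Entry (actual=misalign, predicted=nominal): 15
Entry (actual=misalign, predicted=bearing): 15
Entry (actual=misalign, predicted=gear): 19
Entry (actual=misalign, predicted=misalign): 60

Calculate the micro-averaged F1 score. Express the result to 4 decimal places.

0.5623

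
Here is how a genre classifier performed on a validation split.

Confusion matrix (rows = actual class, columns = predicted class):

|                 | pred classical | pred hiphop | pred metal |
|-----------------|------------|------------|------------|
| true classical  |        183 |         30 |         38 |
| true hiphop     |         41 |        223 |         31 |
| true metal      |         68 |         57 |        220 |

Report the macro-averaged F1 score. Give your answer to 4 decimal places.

Per-class F1 score (2·TP/(2·TP+FP+FN)):
  classical: TP=183, FP=41+68=109, FN=30+38=68 → 366/543 = 0.67403
  hiphop: TP=223, FP=30+57=87, FN=41+31=72 → 446/605 = 0.73719
  metal: TP=220, FP=38+31=69, FN=68+57=125 → 440/634 = 0.69401
Macro-F1 score = mean = (0.67403 + 0.73719 + 0.69401) / 3 = 0.7017

0.7017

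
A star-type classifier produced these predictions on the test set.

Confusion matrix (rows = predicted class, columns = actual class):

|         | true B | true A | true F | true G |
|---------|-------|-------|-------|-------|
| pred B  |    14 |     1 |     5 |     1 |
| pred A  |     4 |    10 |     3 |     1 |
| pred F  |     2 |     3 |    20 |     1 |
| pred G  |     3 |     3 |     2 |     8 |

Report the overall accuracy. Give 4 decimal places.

Accuracy = trace / total = (14+10+20+8=52) / 81 = 52/81 = 0.6420

0.6420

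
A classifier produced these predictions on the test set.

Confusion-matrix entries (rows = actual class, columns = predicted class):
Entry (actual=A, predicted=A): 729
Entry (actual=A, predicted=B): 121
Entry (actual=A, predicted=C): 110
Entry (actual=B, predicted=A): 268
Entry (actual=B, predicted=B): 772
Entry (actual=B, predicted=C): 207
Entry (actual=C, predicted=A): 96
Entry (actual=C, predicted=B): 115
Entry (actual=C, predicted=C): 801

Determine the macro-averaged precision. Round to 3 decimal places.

0.716

Per-class precision (TP/(TP+FP)):
  A: TP=729, FP=268+96=364 → 729/1093 = 0.6670
  B: TP=772, FP=121+115=236 → 772/1008 = 0.7659
  C: TP=801, FP=110+207=317 → 801/1118 = 0.7165
Macro-precision = mean = (0.6670 + 0.7659 + 0.7165) / 3 = 0.716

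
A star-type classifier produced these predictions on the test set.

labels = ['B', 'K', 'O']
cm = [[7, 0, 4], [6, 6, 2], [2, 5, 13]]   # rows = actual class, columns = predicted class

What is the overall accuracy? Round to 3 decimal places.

Accuracy = trace / total = (7+6+13=26) / 45 = 26/45 = 0.578

0.578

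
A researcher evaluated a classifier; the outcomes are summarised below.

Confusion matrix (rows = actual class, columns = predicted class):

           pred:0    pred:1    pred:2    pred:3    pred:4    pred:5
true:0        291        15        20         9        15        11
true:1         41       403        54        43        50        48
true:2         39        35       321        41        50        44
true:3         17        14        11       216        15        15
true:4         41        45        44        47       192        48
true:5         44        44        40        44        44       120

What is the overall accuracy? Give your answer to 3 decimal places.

Accuracy = trace / total = (291+403+321+216+192+120=1543) / 2571 = 1543/2571 = 0.600

0.600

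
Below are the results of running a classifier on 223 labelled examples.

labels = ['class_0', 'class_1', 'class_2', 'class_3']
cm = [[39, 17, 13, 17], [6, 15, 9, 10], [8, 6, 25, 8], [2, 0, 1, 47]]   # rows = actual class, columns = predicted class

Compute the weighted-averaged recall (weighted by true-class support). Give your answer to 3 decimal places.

0.565

Per-class recall (TP/(TP+FN)):
  class_0: TP=39, FN=17+13+17=47 → 39/86 = 0.4535
  class_1: TP=15, FN=6+9+10=25 → 15/40 = 0.3750
  class_2: TP=25, FN=8+6+8=22 → 25/47 = 0.5319
  class_3: TP=47, FN=2+0+1=3 → 47/50 = 0.9400
Weighted-recall = Σ (supportᵢ/N)·recallᵢ with N=223: (86/223)·0.4535 + (40/223)·0.3750 + (47/223)·0.5319 + (50/223)·0.9400 = 0.565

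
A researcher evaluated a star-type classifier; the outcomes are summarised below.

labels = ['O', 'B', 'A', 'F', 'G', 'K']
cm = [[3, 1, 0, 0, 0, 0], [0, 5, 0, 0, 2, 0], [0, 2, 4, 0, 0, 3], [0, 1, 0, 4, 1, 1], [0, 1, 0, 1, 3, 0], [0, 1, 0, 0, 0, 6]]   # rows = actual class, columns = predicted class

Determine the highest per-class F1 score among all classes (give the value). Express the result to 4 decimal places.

0.8571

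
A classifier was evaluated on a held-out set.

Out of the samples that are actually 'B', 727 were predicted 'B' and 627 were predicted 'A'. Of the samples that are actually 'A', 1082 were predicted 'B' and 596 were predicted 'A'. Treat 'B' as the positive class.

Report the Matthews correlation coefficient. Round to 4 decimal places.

-0.1093

MCC = (TP·TN − FP·FN) / √((TP+FP)(TP+FN)(TN+FP)(TN+FN))
Numerator = 727·596 − 1082·627 = -245122
Denominator = √(1809·1354·1678·1223) = √5026615252884 = 2242011.4301
MCC = -245122 / 2242011.4301 = -0.1093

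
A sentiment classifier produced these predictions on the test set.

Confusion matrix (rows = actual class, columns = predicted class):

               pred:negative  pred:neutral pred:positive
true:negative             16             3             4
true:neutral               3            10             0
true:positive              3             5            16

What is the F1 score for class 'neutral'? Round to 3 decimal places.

Treat 'neutral' as positive and all other classes as negative.
F1 score = 2·TP/(2·TP+FP+FN).
neutral: TP=10, FP=3+5=8, FN=3+0=3 → 20/31 = 0.6452

0.645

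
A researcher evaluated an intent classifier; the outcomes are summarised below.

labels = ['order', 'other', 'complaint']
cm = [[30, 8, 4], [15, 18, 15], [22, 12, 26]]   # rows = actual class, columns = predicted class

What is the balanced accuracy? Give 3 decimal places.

0.508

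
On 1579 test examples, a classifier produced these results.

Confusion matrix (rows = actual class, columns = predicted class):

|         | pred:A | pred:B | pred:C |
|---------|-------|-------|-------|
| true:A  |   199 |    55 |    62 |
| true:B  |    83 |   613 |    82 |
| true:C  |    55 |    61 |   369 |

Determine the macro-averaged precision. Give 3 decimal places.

Per-class precision (TP/(TP+FP)):
  A: TP=199, FP=83+55=138 → 199/337 = 0.5905
  B: TP=613, FP=55+61=116 → 613/729 = 0.8409
  C: TP=369, FP=62+82=144 → 369/513 = 0.7193
Macro-precision = mean = (0.5905 + 0.8409 + 0.7193) / 3 = 0.717

0.717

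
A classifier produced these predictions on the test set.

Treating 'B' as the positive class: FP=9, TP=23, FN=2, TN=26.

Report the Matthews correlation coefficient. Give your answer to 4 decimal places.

0.6550

MCC = (TP·TN − FP·FN) / √((TP+FP)(TP+FN)(TN+FP)(TN+FN))
Numerator = 23·26 − 9·2 = 580
Denominator = √(32·25·35·28) = √784000 = 885.4377
MCC = 580 / 885.4377 = 0.6550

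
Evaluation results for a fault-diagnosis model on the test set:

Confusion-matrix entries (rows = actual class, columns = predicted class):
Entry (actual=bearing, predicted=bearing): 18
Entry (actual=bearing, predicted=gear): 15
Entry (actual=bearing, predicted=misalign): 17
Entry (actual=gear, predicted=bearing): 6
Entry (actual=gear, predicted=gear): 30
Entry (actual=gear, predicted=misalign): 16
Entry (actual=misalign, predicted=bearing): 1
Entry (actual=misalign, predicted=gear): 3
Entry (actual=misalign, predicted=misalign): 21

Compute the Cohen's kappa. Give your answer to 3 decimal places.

Observed agreement pₒ = trace/N = 69/127 = 0.5433
Expected agreement pₑ = Σ (rowᵢ·colᵢ)/N² = (50·25 + 52·48 + 25·54)/127² = 0.3160
κ = (pₒ − pₑ)/(1 − pₑ) = (0.5433 − 0.3160)/(1 − 0.3160) = 0.332

0.332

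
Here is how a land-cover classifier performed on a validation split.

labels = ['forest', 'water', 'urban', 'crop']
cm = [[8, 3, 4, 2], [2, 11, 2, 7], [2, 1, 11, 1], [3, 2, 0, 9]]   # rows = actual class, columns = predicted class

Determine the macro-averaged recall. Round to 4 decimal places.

0.5867

Per-class recall (TP/(TP+FN)):
  forest: TP=8, FN=3+4+2=9 → 8/17 = 0.47059
  water: TP=11, FN=2+2+7=11 → 11/22 = 0.50000
  urban: TP=11, FN=2+1+1=4 → 11/15 = 0.73333
  crop: TP=9, FN=3+2+0=5 → 9/14 = 0.64286
Macro-recall = mean = (0.47059 + 0.50000 + 0.73333 + 0.64286) / 4 = 0.5867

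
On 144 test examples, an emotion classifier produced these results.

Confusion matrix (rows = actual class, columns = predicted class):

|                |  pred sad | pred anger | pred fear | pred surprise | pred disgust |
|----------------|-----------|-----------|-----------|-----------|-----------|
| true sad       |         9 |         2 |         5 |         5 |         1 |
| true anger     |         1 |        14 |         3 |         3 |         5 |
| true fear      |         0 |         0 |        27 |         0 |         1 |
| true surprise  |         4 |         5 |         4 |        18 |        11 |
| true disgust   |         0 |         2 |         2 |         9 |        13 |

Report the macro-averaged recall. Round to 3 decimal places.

Per-class recall (TP/(TP+FN)):
  sad: TP=9, FN=2+5+5+1=13 → 9/22 = 0.4091
  anger: TP=14, FN=1+3+3+5=12 → 14/26 = 0.5385
  fear: TP=27, FN=0+0+0+1=1 → 27/28 = 0.9643
  surprise: TP=18, FN=4+5+4+11=24 → 18/42 = 0.4286
  disgust: TP=13, FN=0+2+2+9=13 → 13/26 = 0.5000
Macro-recall = mean = (0.4091 + 0.5385 + 0.9643 + 0.4286 + 0.5000) / 5 = 0.568

0.568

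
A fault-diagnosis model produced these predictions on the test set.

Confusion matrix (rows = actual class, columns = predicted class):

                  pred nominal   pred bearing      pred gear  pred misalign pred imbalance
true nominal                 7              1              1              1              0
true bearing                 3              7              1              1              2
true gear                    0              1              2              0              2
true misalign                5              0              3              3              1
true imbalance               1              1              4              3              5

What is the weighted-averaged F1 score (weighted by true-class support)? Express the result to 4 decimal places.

0.4406

Per-class F1 score (2·TP/(2·TP+FP+FN)):
  nominal: TP=7, FP=3+0+5+1=9, FN=1+1+1+0=3 → 14/26 = 0.53846
  bearing: TP=7, FP=1+1+0+1=3, FN=3+1+1+2=7 → 14/24 = 0.58333
  gear: TP=2, FP=1+1+3+4=9, FN=0+1+0+2=3 → 4/16 = 0.25000
  misalign: TP=3, FP=1+1+0+3=5, FN=5+0+3+1=9 → 6/20 = 0.30000
  imbalance: TP=5, FP=0+2+2+1=5, FN=1+1+4+3=9 → 10/24 = 0.41667
Weighted-F1 score = Σ (supportᵢ/N)·F1 scoreᵢ with N=55: (10/55)·0.53846 + (14/55)·0.58333 + (5/55)·0.25000 + (12/55)·0.30000 + (14/55)·0.41667 = 0.4406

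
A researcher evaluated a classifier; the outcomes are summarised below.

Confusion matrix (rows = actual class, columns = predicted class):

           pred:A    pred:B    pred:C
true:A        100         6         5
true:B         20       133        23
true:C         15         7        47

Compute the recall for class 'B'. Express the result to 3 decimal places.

One-vs-rest for 'B': TP = diagonal; FP = other classes predicted 'B'; FN = 'B' predicted as other.
recall = TP/(TP+FN).
B: TP=133, FN=20+23=43 → 133/176 = 0.7557

0.756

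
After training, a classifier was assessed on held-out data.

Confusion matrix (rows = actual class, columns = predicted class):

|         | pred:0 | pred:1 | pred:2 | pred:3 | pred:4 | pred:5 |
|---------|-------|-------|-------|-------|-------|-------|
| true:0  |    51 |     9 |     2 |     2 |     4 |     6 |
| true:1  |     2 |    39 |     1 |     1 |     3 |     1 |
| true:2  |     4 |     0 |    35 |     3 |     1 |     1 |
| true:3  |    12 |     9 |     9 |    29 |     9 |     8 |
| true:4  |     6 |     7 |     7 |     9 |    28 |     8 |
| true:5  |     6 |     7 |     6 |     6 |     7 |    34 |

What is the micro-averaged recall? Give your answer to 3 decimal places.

0.581

Micro-averaging pools counts across classes: ΣTP=216, ΣFP=156, ΣFN=156.
Micro-recall = TP/(TP+FN) on pooled counts = 0.581 (equals overall accuracy in single-label multiclass).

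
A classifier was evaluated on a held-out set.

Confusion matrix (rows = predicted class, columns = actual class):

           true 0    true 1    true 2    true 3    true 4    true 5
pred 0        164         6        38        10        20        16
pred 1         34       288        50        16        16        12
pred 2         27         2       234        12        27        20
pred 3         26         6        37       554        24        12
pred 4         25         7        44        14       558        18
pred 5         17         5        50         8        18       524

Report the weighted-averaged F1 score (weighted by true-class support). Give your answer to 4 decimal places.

Per-class F1 score (2·TP/(2·TP+FP+FN)):
  0: TP=164, FP=6+38+10+20+16=90, FN=34+27+26+25+17=129 → 328/547 = 0.59963
  1: TP=288, FP=34+50+16+16+12=128, FN=6+2+6+7+5=26 → 576/730 = 0.78904
  2: TP=234, FP=27+2+12+27+20=88, FN=38+50+37+44+50=219 → 468/775 = 0.60387
  3: TP=554, FP=26+6+37+24+12=105, FN=10+16+12+14+8=60 → 1108/1273 = 0.87038
  4: TP=558, FP=25+7+44+14+18=108, FN=20+16+27+24+18=105 → 1116/1329 = 0.83973
  5: TP=524, FP=17+5+50+8+18=98, FN=16+12+20+12+18=78 → 1048/1224 = 0.85621
Weighted-F1 score = Σ (supportᵢ/N)·F1 scoreᵢ with N=2939: (293/2939)·0.59963 + (314/2939)·0.78904 + (453/2939)·0.60387 + (614/2939)·0.87038 + (663/2939)·0.83973 + (602/2939)·0.85621 = 0.7838

0.7838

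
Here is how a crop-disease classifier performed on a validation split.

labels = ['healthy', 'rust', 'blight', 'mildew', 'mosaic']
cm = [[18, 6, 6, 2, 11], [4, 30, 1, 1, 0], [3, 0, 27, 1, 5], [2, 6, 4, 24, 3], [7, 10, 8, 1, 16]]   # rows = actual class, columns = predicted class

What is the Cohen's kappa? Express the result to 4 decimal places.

0.4850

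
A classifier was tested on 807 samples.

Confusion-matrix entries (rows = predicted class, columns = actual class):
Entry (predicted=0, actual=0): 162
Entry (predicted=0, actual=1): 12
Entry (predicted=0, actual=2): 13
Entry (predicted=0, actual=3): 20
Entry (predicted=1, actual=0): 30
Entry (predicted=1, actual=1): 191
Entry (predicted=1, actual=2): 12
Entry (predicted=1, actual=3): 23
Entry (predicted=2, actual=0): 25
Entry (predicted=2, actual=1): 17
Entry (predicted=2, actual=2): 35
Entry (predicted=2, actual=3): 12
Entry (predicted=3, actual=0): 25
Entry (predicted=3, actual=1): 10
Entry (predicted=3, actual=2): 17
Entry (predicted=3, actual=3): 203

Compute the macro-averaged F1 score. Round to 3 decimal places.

Per-class F1 score (2·TP/(2·TP+FP+FN)):
  0: TP=162, FP=12+13+20=45, FN=30+25+25=80 → 324/449 = 0.7216
  1: TP=191, FP=30+12+23=65, FN=12+17+10=39 → 382/486 = 0.7860
  2: TP=35, FP=25+17+12=54, FN=13+12+17=42 → 70/166 = 0.4217
  3: TP=203, FP=25+10+17=52, FN=20+23+12=55 → 406/513 = 0.7914
Macro-F1 score = mean = (0.7216 + 0.7860 + 0.4217 + 0.7914) / 4 = 0.680

0.680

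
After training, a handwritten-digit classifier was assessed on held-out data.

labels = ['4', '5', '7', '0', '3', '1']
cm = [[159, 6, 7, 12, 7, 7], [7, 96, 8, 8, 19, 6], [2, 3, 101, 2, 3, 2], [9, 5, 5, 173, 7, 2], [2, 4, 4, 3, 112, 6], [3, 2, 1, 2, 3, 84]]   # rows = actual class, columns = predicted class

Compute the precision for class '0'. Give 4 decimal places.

0.8650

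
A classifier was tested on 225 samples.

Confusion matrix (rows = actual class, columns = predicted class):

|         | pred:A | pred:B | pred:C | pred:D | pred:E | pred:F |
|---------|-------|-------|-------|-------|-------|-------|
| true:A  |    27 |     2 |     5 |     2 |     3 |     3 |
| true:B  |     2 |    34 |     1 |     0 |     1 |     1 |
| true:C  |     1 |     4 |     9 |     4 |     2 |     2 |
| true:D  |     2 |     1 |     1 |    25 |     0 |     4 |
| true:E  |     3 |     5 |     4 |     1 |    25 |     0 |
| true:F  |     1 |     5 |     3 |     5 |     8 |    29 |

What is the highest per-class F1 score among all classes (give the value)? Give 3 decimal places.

0.756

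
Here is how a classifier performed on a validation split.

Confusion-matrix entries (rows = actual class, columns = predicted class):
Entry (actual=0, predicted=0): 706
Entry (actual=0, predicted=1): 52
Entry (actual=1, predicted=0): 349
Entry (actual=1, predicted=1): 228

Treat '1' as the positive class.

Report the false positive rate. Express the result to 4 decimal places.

0.0686

FPR = FP/(FP+TN) = 52/(52+706) = 0.0686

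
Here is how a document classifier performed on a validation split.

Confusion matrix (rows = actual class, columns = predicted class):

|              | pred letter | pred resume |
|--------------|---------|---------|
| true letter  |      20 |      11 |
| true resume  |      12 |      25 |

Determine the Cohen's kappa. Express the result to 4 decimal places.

0.3200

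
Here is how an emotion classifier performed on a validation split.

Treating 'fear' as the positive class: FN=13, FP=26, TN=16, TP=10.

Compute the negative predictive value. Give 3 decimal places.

0.552

NPV = TN/(TN+FN) = 16/(16+13) = 0.552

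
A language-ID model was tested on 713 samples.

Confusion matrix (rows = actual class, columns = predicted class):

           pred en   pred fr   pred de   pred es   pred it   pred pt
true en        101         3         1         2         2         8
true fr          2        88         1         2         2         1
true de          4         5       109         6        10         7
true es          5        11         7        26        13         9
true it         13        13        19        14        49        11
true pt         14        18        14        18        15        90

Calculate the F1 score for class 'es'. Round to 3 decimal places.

0.374

Treat 'es' as positive and all other classes as negative.
F1 score = 2·TP/(2·TP+FP+FN).
es: TP=26, FP=2+2+6+14+18=42, FN=5+11+7+13+9=45 → 52/139 = 0.3741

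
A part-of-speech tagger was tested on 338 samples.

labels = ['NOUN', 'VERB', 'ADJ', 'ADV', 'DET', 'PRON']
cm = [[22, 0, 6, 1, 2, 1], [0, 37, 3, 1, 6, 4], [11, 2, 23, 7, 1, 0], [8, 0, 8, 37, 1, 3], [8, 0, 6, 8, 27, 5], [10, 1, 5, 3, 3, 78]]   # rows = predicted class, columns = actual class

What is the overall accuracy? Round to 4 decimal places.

0.6627

Accuracy = trace / total = (22+37+23+37+27+78=224) / 338 = 224/338 = 0.6627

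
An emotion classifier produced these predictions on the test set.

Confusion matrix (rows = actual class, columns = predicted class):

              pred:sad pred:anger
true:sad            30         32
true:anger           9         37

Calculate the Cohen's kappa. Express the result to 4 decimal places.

Observed agreement pₒ = trace/N = 67/108 = 0.62037
Expected agreement pₑ = Σ (rowᵢ·colᵢ)/N² = (62·39 + 46·69)/108² = 0.47942
κ = (pₒ − pₑ)/(1 − pₑ) = (0.62037 − 0.47942)/(1 − 0.47942) = 0.2708

0.2708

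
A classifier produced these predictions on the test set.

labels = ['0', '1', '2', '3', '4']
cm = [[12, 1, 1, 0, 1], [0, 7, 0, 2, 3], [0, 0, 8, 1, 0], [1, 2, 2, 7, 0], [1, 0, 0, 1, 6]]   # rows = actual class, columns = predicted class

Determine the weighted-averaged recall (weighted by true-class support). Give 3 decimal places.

Per-class recall (TP/(TP+FN)):
  0: TP=12, FN=1+1+0+1=3 → 12/15 = 0.8000
  1: TP=7, FN=0+0+2+3=5 → 7/12 = 0.5833
  2: TP=8, FN=0+0+1+0=1 → 8/9 = 0.8889
  3: TP=7, FN=1+2+2+0=5 → 7/12 = 0.5833
  4: TP=6, FN=1+0+0+1=2 → 6/8 = 0.7500
Weighted-recall = Σ (supportᵢ/N)·recallᵢ with N=56: (15/56)·0.8000 + (12/56)·0.5833 + (9/56)·0.8889 + (12/56)·0.5833 + (8/56)·0.7500 = 0.714

0.714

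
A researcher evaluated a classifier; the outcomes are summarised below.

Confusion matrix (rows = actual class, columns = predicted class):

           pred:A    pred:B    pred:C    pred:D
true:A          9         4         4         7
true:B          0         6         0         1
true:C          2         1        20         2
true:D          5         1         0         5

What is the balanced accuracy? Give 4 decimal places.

0.6217

Balanced accuracy = mean of per-class recall.
  A: recall = 9/24 = 0.37500
  B: recall = 6/7 = 0.85714
  C: recall = 20/25 = 0.80000
  D: recall = 5/11 = 0.45455
Mean = (0.37500 + 0.85714 + 0.80000 + 0.45455) / 4 = 0.6217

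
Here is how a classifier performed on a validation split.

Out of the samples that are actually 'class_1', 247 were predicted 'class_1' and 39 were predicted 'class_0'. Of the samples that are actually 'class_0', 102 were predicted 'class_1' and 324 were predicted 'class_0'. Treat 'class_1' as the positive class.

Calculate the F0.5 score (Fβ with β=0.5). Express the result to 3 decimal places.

Fβ = (1+β²)·TP / ((1+β²)·TP + β²·FN + FP), with β²=1/4
= 1.25·247 / (1.25·247 + 0.25·39 + 102) = 0.734

0.734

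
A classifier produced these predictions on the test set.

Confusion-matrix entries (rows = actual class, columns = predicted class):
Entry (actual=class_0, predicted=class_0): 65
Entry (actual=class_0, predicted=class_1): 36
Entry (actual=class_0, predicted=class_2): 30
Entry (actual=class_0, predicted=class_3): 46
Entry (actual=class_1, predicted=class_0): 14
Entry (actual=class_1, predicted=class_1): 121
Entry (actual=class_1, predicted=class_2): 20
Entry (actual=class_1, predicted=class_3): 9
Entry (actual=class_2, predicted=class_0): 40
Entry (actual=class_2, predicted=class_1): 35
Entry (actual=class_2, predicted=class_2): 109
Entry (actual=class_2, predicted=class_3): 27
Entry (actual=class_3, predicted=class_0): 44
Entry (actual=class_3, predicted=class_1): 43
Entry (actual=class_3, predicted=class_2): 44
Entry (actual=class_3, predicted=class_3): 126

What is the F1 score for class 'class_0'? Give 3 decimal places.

0.382

F1 score = 2·TP/(2·TP+FP+FN).
class_0: TP=65, FP=14+40+44=98, FN=36+30+46=112 → 130/340 = 0.3824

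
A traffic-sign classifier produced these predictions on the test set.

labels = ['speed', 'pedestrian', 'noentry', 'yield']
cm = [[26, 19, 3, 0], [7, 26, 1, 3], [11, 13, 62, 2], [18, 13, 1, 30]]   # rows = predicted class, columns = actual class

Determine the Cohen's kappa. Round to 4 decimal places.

Observed agreement pₒ = trace/N = 144/235 = 0.61277
Expected agreement pₑ = Σ (rowᵢ·colᵢ)/N² = (62·48 + 71·37 + 67·88 + 35·62)/235² = 0.24751
κ = (pₒ − pₑ)/(1 − pₑ) = (0.61277 − 0.24751)/(1 − 0.24751) = 0.4854

0.4854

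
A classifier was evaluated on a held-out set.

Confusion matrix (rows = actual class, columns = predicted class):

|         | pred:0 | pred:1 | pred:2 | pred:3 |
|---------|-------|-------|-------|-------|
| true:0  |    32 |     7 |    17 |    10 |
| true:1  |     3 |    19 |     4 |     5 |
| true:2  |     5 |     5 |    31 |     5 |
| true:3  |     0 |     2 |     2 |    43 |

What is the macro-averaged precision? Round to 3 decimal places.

0.658

Per-class precision (TP/(TP+FP)):
  0: TP=32, FP=3+5+0=8 → 32/40 = 0.8000
  1: TP=19, FP=7+5+2=14 → 19/33 = 0.5758
  2: TP=31, FP=17+4+2=23 → 31/54 = 0.5741
  3: TP=43, FP=10+5+5=20 → 43/63 = 0.6825
Macro-precision = mean = (0.8000 + 0.5758 + 0.5741 + 0.6825) / 4 = 0.658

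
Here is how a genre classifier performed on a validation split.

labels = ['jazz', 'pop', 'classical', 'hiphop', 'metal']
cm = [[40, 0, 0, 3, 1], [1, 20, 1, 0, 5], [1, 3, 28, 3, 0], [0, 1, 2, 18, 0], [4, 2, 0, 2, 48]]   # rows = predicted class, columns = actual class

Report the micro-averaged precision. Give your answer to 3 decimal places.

0.842

Micro-averaging pools counts across classes: ΣTP=154, ΣFP=29, ΣFN=29.
Micro-precision = TP/(TP+FP) on pooled counts = 0.842 (equals overall accuracy in single-label multiclass).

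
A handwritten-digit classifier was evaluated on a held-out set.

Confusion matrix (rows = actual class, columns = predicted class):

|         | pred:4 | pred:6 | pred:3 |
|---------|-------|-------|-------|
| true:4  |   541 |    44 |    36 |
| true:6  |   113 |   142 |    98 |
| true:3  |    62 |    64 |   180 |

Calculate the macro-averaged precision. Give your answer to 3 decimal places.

0.632

Per-class precision (TP/(TP+FP)):
  4: TP=541, FP=113+62=175 → 541/716 = 0.7556
  6: TP=142, FP=44+64=108 → 142/250 = 0.5680
  3: TP=180, FP=36+98=134 → 180/314 = 0.5732
Macro-precision = mean = (0.7556 + 0.5680 + 0.5732) / 3 = 0.632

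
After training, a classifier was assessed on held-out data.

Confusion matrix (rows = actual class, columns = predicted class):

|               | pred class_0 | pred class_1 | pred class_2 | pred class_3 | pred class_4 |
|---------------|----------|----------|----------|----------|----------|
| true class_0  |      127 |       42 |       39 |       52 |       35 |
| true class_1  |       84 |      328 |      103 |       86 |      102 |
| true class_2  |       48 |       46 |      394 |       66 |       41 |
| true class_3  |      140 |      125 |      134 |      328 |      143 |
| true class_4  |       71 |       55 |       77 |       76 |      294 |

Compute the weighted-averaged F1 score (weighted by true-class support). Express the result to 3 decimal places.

Per-class F1 score (2·TP/(2·TP+FP+FN)):
  class_0: TP=127, FP=84+48+140+71=343, FN=42+39+52+35=168 → 254/765 = 0.3320
  class_1: TP=328, FP=42+46+125+55=268, FN=84+103+86+102=375 → 656/1299 = 0.5050
  class_2: TP=394, FP=39+103+134+77=353, FN=48+46+66+41=201 → 788/1342 = 0.5872
  class_3: TP=328, FP=52+86+66+76=280, FN=140+125+134+143=542 → 656/1478 = 0.4438
  class_4: TP=294, FP=35+102+41+143=321, FN=71+55+77+76=279 → 588/1188 = 0.4949
Weighted-F1 score = Σ (supportᵢ/N)·F1 scoreᵢ with N=3036: (295/3036)·0.3320 + (703/3036)·0.5050 + (595/3036)·0.5872 + (870/3036)·0.4438 + (573/3036)·0.4949 = 0.485

0.485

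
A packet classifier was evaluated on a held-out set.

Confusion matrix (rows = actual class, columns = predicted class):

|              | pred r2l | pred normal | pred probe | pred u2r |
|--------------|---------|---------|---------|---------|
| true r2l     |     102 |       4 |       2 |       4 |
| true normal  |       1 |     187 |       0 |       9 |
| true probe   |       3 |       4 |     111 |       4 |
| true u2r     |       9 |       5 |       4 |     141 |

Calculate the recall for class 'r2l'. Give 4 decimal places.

recall = TP/(TP+FN).
r2l: TP=102, FN=4+2+4=10 → 102/112 = 0.91071

0.9107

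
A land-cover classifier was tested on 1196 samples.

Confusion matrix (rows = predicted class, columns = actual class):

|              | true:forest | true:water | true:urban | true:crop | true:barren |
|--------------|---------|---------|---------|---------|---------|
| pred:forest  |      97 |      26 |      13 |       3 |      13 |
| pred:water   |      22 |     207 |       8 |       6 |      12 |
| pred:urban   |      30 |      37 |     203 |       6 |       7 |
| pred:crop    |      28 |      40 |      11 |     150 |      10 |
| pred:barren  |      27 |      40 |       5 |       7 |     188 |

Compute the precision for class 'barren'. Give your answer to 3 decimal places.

Take TP from the diagonal, FP from the rest of the 'barren' prediction marginal, FN from the rest of the 'barren' actual marginal.
precision = TP/(TP+FP).
barren: TP=188, FP=27+40+5+7=79 → 188/267 = 0.7041

0.704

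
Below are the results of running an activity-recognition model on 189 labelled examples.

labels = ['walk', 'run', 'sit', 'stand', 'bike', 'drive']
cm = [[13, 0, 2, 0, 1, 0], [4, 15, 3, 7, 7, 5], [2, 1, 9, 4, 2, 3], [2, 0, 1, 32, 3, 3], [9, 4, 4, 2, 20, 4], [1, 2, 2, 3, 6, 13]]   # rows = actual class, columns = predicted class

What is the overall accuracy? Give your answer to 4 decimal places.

0.5397

Accuracy = trace / total = (13+15+9+32+20+13=102) / 189 = 102/189 = 0.5397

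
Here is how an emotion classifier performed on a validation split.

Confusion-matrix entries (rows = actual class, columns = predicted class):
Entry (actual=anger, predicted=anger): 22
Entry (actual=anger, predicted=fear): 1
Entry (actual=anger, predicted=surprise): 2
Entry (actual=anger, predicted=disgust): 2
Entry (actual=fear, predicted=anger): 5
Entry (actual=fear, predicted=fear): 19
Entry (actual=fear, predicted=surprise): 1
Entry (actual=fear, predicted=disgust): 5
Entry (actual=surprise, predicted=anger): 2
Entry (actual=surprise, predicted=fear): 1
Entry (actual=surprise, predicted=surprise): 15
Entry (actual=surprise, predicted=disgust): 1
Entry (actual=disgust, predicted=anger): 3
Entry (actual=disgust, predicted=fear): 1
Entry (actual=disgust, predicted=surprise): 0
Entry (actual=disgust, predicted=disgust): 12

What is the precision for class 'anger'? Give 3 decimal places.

0.688

precision = TP/(TP+FP).
anger: TP=22, FP=5+2+3=10 → 22/32 = 0.6875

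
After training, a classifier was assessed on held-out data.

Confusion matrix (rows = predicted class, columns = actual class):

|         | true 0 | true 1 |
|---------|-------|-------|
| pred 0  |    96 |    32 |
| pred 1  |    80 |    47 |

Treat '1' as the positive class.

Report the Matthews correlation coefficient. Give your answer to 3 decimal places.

0.130

MCC = (TP·TN − FP·FN) / √((TP+FP)(TP+FN)(TN+FP)(TN+FN))
Numerator = 47·96 − 80·32 = 1952
Denominator = √(127·79·176·128) = √226023424 = 15034.0754
MCC = 1952 / 15034.0754 = 0.130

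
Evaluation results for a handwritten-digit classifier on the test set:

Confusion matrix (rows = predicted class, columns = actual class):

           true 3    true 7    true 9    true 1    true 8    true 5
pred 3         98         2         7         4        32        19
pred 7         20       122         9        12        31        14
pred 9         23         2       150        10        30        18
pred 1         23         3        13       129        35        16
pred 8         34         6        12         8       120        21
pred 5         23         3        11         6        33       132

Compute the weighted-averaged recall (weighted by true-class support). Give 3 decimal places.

Per-class recall (TP/(TP+FN)):
  3: TP=98, FN=20+23+23+34+23=123 → 98/221 = 0.4434
  7: TP=122, FN=2+2+3+6+3=16 → 122/138 = 0.8841
  9: TP=150, FN=7+9+13+12+11=52 → 150/202 = 0.7426
  1: TP=129, FN=4+12+10+8+6=40 → 129/169 = 0.7633
  8: TP=120, FN=32+31+30+35+33=161 → 120/281 = 0.4270
  5: TP=132, FN=19+14+18+16+21=88 → 132/220 = 0.6000
Weighted-recall = Σ (supportᵢ/N)·recallᵢ with N=1231: (221/1231)·0.4434 + (138/1231)·0.8841 + (202/1231)·0.7426 + (169/1231)·0.7633 + (281/1231)·0.4270 + (220/1231)·0.6000 = 0.610

0.610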